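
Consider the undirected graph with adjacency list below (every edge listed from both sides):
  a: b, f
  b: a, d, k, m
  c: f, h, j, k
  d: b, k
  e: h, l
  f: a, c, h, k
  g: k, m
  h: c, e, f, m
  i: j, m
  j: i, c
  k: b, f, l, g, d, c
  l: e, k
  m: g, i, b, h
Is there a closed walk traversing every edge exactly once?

Yes

Degrees: a:2, b:4, c:4, d:2, e:2, f:4, g:2, h:4, i:2, j:2, k:6, l:2, m:4
Every vertex has even degree and the edges form a single connected piece, so an Eulerian circuit exists.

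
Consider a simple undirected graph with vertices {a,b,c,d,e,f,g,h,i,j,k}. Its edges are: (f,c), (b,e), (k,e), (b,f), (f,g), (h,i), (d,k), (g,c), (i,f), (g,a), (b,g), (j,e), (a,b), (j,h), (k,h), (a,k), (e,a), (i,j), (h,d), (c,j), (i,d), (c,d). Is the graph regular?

Yes

Degrees: a:4, b:4, c:4, d:4, e:4, f:4, g:4, h:4, i:4, j:4, k:4
Every vertex has degree 4, so the graph is 4-regular.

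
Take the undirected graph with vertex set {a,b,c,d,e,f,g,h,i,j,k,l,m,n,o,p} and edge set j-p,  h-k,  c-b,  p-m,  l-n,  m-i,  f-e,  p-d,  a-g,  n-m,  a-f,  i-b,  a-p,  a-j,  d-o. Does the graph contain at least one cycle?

The graph has 16 vertices, 15 edges, and 2 connected components.
Since 15 > 16 - 2, a cycle must exist; for instance a-j-p-a.

Yes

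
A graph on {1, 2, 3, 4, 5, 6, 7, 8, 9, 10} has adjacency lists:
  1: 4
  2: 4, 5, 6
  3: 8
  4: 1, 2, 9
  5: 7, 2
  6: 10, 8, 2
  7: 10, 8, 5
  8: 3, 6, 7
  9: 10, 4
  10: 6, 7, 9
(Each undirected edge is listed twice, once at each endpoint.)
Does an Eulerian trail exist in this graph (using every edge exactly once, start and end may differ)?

Degrees: 1:1, 2:3, 3:1, 4:3, 5:2, 6:3, 7:3, 8:3, 9:2, 10:3
Odd-degree vertices: 1, 2, 3, 4, 6, 7, 8, 10 (8 total).
An Eulerian trail requires 0 or 2 odd-degree vertices; here there are 8.

No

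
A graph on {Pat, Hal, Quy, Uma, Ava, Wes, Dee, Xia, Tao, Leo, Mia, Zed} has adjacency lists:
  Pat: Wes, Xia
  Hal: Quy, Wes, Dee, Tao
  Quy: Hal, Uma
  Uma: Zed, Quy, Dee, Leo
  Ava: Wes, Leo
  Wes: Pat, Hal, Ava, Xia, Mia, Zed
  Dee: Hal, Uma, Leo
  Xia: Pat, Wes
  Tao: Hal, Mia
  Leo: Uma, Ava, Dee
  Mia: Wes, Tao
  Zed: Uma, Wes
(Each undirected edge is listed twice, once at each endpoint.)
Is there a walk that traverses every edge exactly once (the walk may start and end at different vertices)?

Yes

Degrees: Pat:2, Hal:4, Quy:2, Uma:4, Ava:2, Wes:6, Dee:3, Xia:2, Tao:2, Leo:3, Mia:2, Zed:2
Odd-degree vertices: Dee, Leo (2 total).
With 2 odd-degree vertices and all edges in one connected piece, an Eulerian trail exists (from Dee to Leo).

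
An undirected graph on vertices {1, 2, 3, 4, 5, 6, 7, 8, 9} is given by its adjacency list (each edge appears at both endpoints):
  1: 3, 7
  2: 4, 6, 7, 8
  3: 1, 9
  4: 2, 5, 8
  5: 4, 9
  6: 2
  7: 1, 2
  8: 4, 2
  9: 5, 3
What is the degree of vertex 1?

2

Neighbors of 1: 3, 7.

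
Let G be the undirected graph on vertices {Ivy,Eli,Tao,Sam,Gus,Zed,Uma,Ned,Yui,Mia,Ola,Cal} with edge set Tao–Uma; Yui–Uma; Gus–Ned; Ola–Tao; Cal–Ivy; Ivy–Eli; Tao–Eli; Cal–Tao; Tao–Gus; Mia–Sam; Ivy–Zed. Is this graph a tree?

|V| = 12, |E| = 11.
It splits into 2 components, so it cannot be a tree.

No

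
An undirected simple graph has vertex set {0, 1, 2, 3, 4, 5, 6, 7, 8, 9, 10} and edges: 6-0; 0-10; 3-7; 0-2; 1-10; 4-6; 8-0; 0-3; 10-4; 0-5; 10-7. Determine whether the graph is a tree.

|V| = 11, |E| = 11.
It splits into 2 components, so it cannot be a tree.

No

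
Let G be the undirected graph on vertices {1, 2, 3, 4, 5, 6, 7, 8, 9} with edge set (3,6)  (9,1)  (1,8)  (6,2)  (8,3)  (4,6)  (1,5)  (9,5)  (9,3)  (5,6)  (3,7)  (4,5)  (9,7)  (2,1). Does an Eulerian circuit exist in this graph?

Yes

Degrees: 1:4, 2:2, 3:4, 4:2, 5:4, 6:4, 7:2, 8:2, 9:4
Every vertex has even degree and the edges form a single connected piece, so an Eulerian circuit exists.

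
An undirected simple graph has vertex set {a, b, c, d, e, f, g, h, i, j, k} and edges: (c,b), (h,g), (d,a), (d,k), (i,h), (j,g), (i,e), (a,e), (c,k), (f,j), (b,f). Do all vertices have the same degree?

Yes

Degrees: a:2, b:2, c:2, d:2, e:2, f:2, g:2, h:2, i:2, j:2, k:2
Every vertex has degree 2, so the graph is 2-regular.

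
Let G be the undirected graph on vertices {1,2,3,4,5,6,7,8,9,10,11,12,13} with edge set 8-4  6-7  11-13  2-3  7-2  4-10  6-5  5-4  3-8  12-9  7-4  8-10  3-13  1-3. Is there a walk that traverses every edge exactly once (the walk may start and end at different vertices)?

Degrees: 1:1, 2:2, 3:4, 4:4, 5:2, 6:2, 7:3, 8:3, 9:1, 10:2, 11:1, 12:1, 13:2
Odd-degree vertices: 1, 7, 8, 9, 11, 12 (6 total).
With 6 odd-degree vertices (more than two), no single trail can use every edge.

No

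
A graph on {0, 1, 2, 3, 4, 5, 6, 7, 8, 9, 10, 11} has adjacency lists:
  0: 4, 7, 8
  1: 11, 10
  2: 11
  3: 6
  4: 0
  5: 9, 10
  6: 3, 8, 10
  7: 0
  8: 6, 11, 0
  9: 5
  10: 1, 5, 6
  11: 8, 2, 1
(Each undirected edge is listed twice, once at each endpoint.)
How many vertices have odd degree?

Degrees: 0:3, 1:2, 2:1, 3:1, 4:1, 5:2, 6:3, 7:1, 8:3, 9:1, 10:3, 11:3
Odd-degree vertices: 0, 2, 3, 4, 6, 7, 8, 9, 10, 11.

10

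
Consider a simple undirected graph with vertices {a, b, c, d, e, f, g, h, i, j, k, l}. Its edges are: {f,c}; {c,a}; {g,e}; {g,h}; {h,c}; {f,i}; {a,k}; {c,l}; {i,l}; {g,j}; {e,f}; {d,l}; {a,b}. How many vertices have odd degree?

Degrees: a:3, b:1, c:4, d:1, e:2, f:3, g:3, h:2, i:2, j:1, k:1, l:3
Odd-degree vertices: a, b, d, f, g, j, k, l.

8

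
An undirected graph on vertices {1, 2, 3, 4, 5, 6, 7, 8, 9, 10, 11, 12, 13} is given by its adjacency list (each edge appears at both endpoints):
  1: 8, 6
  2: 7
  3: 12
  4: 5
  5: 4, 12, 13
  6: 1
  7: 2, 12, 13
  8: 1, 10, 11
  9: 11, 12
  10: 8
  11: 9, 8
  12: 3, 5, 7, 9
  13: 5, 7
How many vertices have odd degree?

Degrees: 1:2, 2:1, 3:1, 4:1, 5:3, 6:1, 7:3, 8:3, 9:2, 10:1, 11:2, 12:4, 13:2
Odd-degree vertices: 2, 3, 4, 5, 6, 7, 8, 10.

8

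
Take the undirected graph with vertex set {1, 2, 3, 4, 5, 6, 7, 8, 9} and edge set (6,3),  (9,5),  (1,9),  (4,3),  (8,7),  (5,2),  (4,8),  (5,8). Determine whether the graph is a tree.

Yes

The graph has 9 vertices and 8 edges.
It is connected with exactly 8 edges, hence acyclic — it is a tree.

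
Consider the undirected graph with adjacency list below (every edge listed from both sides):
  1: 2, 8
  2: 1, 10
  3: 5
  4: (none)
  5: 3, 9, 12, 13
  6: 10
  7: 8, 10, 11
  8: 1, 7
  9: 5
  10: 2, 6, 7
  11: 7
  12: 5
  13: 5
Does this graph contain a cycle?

Yes

The graph has 13 vertices, 11 edges, and 3 connected components.
Since 11 > 13 - 3, a cycle must exist; for instance 1-2-10-7-8-1.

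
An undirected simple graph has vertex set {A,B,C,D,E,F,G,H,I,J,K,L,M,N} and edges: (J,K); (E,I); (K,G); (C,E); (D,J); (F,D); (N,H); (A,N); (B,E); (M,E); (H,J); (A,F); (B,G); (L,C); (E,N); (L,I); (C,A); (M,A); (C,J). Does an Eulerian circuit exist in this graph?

Degrees: A:4, B:2, C:4, D:2, E:5, F:2, G:2, H:2, I:2, J:4, K:2, L:2, M:2, N:3
Vertices with odd degree: E, N. An Eulerian circuit requires all degrees even.

No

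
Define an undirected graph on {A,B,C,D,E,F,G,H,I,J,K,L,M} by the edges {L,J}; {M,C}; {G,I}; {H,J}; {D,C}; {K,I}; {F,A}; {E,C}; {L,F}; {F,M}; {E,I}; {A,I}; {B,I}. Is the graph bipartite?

Yes

Partition the vertices as {C, F, I, J} vs {A, B, D, E, G, H, K, L, M}. Each listed edge has one endpoint in each part, so the graph is bipartite.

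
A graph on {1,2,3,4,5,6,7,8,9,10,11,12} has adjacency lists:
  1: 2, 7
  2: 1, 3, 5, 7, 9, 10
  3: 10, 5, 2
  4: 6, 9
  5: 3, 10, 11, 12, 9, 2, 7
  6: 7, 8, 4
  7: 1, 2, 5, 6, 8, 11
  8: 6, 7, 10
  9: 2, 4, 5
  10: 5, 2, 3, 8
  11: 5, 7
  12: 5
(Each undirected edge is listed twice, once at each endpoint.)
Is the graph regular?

Degrees: 1:2, 2:6, 3:3, 4:2, 5:7, 6:3, 7:6, 8:3, 9:3, 10:4, 11:2, 12:1
Vertex 12 has degree 1 while 5 has degree 7, so the graph is not regular.

No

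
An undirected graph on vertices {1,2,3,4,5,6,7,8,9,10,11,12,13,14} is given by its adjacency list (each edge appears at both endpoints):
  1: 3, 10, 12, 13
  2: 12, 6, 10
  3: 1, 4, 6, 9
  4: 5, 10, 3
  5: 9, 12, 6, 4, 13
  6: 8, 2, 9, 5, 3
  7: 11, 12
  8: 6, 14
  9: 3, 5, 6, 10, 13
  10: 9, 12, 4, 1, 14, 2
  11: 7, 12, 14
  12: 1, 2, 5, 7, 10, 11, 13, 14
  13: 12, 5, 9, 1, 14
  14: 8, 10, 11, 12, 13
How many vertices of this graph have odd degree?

8

Degrees: 1:4, 2:3, 3:4, 4:3, 5:5, 6:5, 7:2, 8:2, 9:5, 10:6, 11:3, 12:8, 13:5, 14:5
Odd-degree vertices: 2, 4, 5, 6, 9, 11, 13, 14.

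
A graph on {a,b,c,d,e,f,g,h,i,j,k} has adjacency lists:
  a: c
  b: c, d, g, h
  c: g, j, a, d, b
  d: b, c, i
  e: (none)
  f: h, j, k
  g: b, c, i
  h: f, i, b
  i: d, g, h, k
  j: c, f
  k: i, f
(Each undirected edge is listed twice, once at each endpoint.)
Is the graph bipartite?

No

The cycle b-c-d-b has length 3, which is odd, so the graph is not bipartite.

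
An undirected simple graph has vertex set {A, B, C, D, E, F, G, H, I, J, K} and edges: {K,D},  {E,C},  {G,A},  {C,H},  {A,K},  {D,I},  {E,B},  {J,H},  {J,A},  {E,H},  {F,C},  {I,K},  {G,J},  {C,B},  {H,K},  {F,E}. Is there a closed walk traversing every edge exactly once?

No

Degrees: A:3, B:2, C:4, D:2, E:4, F:2, G:2, H:4, I:2, J:3, K:4
Vertices with odd degree: A, J. An Eulerian circuit requires all degrees even.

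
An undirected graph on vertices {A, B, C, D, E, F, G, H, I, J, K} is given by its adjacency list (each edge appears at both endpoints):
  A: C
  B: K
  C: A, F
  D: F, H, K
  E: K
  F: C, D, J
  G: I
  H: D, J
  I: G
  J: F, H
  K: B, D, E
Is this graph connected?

Component: {G, I}
Component: {A, B, C, D, E, F, H, J, K}
No edge joins these 2 groups, so the graph is disconnected.

No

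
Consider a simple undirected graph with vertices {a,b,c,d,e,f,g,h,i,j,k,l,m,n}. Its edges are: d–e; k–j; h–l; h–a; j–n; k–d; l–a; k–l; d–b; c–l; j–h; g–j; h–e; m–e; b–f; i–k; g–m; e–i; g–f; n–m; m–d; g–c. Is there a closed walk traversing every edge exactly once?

Yes

Degrees: a:2, b:2, c:2, d:4, e:4, f:2, g:4, h:4, i:2, j:4, k:4, l:4, m:4, n:2
All degrees are even and the non-isolated vertices are connected — an Eulerian circuit exists.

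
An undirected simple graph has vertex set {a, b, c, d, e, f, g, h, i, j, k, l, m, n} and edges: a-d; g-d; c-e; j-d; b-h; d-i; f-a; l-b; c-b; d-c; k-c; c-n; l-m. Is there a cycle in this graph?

|V| = 14, |E| = 13, number of components = 1.
Since 13 = 14 - 1, the graph is a forest and contains no cycle.

No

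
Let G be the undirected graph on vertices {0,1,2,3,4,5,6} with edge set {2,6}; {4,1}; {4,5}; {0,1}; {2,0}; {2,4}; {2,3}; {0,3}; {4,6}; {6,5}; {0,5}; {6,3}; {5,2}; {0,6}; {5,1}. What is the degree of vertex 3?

3

Neighbors of 3: 0, 2, 6.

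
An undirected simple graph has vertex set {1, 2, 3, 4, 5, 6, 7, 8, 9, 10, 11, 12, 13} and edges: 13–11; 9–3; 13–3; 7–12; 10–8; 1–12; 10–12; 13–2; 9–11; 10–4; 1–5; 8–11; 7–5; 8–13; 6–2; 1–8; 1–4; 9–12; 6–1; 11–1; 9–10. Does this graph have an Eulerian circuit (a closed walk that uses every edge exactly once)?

Degrees: 1:6, 2:2, 3:2, 4:2, 5:2, 6:2, 7:2, 8:4, 9:4, 10:4, 11:4, 12:4, 13:4
Every vertex has even degree and the edges form a single connected piece, so an Eulerian circuit exists.

Yes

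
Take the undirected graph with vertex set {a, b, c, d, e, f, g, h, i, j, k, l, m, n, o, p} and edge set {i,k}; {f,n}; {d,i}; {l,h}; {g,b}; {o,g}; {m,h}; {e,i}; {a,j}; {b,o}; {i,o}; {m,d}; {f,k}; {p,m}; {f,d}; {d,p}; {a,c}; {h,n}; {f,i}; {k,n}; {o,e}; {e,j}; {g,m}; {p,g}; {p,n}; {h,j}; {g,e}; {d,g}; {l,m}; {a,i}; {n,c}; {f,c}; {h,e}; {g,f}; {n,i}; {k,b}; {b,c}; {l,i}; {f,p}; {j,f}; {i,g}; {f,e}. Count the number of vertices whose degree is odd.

Degrees: a:3, b:4, c:4, d:5, e:6, f:9, g:8, h:5, i:9, j:4, k:4, l:3, m:5, n:6, o:4, p:5
Odd-degree vertices: a, d, f, h, i, l, m, p.

8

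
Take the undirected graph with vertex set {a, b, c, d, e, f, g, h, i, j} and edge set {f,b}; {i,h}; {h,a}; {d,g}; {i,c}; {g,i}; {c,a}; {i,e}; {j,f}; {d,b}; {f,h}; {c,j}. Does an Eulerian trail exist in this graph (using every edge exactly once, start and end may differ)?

No

Degrees: a:2, b:2, c:3, d:2, e:1, f:3, g:2, h:3, i:4, j:2
Odd-degree vertices: c, e, f, h (4 total).
With 4 odd-degree vertices (more than two), no single trail can use every edge.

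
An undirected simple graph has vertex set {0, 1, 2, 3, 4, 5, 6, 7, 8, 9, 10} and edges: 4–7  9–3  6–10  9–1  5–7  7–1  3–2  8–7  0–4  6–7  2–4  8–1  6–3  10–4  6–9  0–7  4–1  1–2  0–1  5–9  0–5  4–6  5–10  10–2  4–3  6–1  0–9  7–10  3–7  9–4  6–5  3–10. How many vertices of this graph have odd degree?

4

Degrees: 0:5, 1:7, 2:4, 3:6, 4:8, 5:5, 6:7, 7:8, 8:2, 9:6, 10:6
Odd-degree vertices: 0, 1, 5, 6.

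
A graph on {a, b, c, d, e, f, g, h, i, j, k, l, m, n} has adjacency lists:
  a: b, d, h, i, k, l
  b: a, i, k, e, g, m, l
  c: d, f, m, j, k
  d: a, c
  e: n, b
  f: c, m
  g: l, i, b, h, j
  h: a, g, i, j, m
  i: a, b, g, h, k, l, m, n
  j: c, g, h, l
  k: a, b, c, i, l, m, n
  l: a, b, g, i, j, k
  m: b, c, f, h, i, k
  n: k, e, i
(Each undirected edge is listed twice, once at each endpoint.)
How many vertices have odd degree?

Degrees: a:6, b:7, c:5, d:2, e:2, f:2, g:5, h:5, i:8, j:4, k:7, l:6, m:6, n:3
Odd-degree vertices: b, c, g, h, k, n.

6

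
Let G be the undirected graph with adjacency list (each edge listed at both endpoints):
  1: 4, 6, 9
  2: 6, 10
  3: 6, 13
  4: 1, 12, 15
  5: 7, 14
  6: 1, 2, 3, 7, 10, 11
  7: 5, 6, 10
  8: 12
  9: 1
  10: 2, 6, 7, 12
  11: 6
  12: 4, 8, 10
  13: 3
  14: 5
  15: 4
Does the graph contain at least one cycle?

The graph has 15 vertices, 17 edges, and 1 connected component.
One cycle is 1-6-7-10-12-4-1.

Yes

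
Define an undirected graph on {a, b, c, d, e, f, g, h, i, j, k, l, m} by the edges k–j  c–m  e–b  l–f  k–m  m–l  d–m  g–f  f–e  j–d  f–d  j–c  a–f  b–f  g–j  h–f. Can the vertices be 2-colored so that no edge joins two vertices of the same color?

The cycle e-b-f-e has length 3, which is odd, so the graph is not bipartite.

No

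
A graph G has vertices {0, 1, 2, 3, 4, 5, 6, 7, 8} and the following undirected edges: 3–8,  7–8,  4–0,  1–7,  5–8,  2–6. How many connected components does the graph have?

Component: {0, 4}
Component: {2, 6}
Component: {1, 3, 5, 7, 8}

3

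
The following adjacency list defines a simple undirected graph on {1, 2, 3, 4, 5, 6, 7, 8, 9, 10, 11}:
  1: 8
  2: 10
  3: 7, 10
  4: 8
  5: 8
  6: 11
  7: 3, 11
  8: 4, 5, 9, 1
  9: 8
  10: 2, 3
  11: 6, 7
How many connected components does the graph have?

2

Component: {1, 4, 5, 8, 9}
Component: {2, 3, 6, 7, 10, 11}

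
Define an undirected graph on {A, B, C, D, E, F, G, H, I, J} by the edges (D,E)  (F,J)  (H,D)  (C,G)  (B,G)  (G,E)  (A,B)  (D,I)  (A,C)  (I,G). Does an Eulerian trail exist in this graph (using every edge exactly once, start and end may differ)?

Degrees: A:2, B:2, C:2, D:3, E:2, F:1, G:4, H:1, I:2, J:1
Odd-degree vertices: D, F, H, J (4 total).
An Eulerian trail requires 0 or 2 odd-degree vertices; here there are 4.

No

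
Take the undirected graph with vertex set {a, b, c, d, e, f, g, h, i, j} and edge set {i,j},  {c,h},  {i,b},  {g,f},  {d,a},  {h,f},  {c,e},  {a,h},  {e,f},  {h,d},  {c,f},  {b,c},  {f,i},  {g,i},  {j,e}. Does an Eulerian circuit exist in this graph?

No

Degrees: a:2, b:2, c:4, d:2, e:3, f:5, g:2, h:4, i:4, j:2
e, f have odd degree; an Eulerian circuit needs every degree to be even, so none exists.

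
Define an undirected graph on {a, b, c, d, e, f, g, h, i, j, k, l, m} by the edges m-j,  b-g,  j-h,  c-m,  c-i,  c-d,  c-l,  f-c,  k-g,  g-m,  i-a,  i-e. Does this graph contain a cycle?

No

|V| = 13, |E| = 12, number of components = 1.
Since 12 = 13 - 1, the graph is a forest and contains no cycle.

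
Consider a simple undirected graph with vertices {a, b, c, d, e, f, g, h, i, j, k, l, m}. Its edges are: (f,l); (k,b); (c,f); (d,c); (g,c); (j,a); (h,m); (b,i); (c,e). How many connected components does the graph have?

Component: {a, j}
Component: {h, m}
Component: {b, i, k}
Component: {c, d, e, f, g, l}

4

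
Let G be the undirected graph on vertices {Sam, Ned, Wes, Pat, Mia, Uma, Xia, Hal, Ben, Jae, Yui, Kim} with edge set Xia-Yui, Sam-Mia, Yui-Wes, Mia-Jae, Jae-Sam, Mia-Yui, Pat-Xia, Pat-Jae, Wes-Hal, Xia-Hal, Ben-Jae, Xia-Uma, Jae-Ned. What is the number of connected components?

Component: {Kim}
Component: {Sam, Ned, Wes, Pat, Mia, Uma, Xia, Hal, Ben, Jae, Yui}

2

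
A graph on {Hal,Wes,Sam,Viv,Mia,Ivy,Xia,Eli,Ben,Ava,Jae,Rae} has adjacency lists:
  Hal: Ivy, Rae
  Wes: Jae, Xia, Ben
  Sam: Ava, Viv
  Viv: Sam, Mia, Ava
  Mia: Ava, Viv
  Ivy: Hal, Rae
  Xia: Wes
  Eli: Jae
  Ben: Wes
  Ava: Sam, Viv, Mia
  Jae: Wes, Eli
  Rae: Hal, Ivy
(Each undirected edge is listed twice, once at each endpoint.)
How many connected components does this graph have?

3

Component: {Hal, Ivy, Rae}
Component: {Sam, Viv, Mia, Ava}
Component: {Wes, Xia, Eli, Ben, Jae}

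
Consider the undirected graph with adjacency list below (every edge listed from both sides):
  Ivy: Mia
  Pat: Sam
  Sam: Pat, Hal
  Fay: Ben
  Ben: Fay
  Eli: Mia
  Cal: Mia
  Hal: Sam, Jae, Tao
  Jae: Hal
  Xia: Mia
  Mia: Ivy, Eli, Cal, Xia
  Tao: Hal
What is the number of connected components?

Component: {Fay, Ben}
Component: {Ivy, Eli, Cal, Xia, Mia}
Component: {Pat, Sam, Hal, Jae, Tao}

3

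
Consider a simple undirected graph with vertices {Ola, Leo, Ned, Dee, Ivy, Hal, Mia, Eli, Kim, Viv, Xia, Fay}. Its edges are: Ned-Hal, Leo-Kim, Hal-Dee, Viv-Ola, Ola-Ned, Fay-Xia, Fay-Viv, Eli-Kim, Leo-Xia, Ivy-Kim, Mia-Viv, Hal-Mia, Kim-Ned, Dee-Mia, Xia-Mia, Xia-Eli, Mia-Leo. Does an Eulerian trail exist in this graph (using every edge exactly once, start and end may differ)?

Degrees: Ola:2, Leo:3, Ned:3, Dee:2, Ivy:1, Hal:3, Mia:5, Eli:2, Kim:4, Viv:3, Xia:4, Fay:2
Odd-degree vertices: Leo, Ned, Ivy, Hal, Mia, Viv (6 total).
With 6 odd-degree vertices (more than two), no single trail can use every edge.

No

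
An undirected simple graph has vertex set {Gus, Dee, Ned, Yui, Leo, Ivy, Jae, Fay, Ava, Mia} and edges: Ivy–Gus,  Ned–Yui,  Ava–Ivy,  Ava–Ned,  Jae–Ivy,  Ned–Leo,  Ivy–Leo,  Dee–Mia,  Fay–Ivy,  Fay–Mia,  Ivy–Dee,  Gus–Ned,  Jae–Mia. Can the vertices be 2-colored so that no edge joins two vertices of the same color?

Partition the vertices as {Ned, Ivy, Mia} vs {Gus, Dee, Yui, Leo, Jae, Fay, Ava}. Each listed edge has one endpoint in each part, so the graph is bipartite.

Yes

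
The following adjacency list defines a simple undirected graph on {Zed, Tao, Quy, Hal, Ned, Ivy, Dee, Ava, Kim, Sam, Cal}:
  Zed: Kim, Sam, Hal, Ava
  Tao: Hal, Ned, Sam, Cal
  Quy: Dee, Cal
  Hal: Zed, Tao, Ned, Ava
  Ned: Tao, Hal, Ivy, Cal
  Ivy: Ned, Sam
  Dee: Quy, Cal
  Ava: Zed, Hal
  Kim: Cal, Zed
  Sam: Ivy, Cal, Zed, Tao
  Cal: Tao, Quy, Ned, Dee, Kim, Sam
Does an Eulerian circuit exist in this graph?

Yes

Degrees: Zed:4, Tao:4, Quy:2, Hal:4, Ned:4, Ivy:2, Dee:2, Ava:2, Kim:2, Sam:4, Cal:6
All degrees are even and the non-isolated vertices are connected — an Eulerian circuit exists.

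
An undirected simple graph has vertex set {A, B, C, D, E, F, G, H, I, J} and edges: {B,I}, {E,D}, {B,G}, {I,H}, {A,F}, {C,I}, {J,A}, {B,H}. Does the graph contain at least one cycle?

Yes

The graph has 10 vertices, 8 edges, and 3 connected components.
One cycle is B-I-H-B.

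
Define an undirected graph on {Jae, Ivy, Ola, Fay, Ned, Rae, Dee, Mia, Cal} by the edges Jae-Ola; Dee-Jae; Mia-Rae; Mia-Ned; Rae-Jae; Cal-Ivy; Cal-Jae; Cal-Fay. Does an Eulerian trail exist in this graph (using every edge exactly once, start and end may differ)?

No

Degrees: Jae:4, Ivy:1, Ola:1, Fay:1, Ned:1, Rae:2, Dee:1, Mia:2, Cal:3
Odd-degree vertices: Ivy, Ola, Fay, Ned, Dee, Cal (6 total).
With 6 odd-degree vertices (more than two), no single trail can use every edge.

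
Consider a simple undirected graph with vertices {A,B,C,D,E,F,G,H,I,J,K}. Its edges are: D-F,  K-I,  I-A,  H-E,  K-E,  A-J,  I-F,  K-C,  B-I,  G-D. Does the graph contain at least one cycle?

No

The graph has 11 vertices, 10 edges, and 1 connected component.
A forest on 11 vertices with 1 component has exactly 10 edges, which matches — so no cycle.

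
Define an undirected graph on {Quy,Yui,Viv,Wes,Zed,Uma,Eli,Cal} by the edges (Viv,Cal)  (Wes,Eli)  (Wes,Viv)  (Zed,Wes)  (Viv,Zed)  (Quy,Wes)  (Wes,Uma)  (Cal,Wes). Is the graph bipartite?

No

Viv-Wes-Cal-Viv is an odd cycle (length 3), and a bipartite graph can contain only even cycles.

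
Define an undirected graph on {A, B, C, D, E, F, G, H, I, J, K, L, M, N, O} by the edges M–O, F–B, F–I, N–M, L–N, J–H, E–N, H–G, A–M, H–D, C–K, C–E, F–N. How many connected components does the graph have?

2

Component: {D, G, H, J}
Component: {A, B, C, E, F, I, K, L, M, N, O}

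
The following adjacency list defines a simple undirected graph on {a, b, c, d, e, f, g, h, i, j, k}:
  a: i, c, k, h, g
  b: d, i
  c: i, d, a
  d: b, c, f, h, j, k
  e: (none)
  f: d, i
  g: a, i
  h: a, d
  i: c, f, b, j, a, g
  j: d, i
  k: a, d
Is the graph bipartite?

The cycle g-i-a-g has length 3, which is odd, so the graph is not bipartite.

No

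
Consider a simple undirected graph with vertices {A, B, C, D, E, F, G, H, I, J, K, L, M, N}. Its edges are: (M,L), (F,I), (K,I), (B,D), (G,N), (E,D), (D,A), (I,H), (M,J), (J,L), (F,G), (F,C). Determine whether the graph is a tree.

The graph has 14 vertices and 12 edges.
It splits into 3 components, so it cannot be a tree.

No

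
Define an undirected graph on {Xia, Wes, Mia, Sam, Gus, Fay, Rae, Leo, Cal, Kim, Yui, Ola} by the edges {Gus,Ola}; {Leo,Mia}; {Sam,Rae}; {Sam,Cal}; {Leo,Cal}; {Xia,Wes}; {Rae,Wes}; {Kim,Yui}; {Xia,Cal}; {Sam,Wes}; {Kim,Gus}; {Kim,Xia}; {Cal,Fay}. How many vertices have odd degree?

8

Degrees: Xia:3, Wes:3, Mia:1, Sam:3, Gus:2, Fay:1, Rae:2, Leo:2, Cal:4, Kim:3, Yui:1, Ola:1
Odd-degree vertices: Xia, Wes, Mia, Sam, Fay, Kim, Yui, Ola.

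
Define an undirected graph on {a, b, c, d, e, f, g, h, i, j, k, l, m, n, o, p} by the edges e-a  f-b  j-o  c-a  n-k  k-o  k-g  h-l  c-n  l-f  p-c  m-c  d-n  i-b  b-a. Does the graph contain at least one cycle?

|V| = 16, |E| = 15, number of components = 1.
Since 15 = 16 - 1, the graph is a forest and contains no cycle.

No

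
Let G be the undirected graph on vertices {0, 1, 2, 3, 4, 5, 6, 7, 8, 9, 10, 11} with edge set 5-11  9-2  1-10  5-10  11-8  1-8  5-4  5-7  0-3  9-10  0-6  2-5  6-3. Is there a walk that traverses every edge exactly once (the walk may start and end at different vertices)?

No

Degrees: 0:2, 1:2, 2:2, 3:2, 4:1, 5:5, 6:2, 7:1, 8:2, 9:2, 10:3, 11:2
Odd-degree vertices: 4, 5, 7, 10 (4 total).
An Eulerian trail requires 0 or 2 odd-degree vertices; here there are 4.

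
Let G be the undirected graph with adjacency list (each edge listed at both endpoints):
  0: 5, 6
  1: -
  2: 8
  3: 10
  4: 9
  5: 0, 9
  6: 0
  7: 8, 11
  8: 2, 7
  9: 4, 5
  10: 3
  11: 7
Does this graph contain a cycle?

The graph has 12 vertices, 8 edges, and 4 connected components.
Since 8 = 12 - 4, the graph is a forest and contains no cycle.

No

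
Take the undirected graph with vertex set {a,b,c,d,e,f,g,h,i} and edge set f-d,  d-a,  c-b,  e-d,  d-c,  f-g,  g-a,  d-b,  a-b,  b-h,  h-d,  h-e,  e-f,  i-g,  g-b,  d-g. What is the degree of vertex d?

7

Neighbors of d: a, b, c, e, f, g, h.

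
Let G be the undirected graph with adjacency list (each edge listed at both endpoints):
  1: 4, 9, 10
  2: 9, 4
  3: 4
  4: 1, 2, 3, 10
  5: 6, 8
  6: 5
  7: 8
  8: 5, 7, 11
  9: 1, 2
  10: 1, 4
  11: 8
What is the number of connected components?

Component: {5, 6, 7, 8, 11}
Component: {1, 2, 3, 4, 9, 10}

2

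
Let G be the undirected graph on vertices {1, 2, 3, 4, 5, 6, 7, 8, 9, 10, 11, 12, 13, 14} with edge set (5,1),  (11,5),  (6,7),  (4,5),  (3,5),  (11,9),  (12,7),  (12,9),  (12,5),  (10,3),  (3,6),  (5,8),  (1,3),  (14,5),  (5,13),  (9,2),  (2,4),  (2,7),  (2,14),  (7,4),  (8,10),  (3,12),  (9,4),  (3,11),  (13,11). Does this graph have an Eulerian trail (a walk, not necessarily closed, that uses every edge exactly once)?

Degrees: 1:2, 2:4, 3:6, 4:4, 5:8, 6:2, 7:4, 8:2, 9:4, 10:2, 11:4, 12:4, 13:2, 14:2
Odd-degree vertices: none (0 total).
The non-isolated vertices are connected and exactly 0 have odd degree, so an Eulerian trail exists.

Yes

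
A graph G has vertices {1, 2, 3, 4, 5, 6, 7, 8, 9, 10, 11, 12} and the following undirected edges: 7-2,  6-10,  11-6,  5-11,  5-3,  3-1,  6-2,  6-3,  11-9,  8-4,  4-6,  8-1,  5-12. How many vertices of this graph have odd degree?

Degrees: 1:2, 2:2, 3:3, 4:2, 5:3, 6:5, 7:1, 8:2, 9:1, 10:1, 11:3, 12:1
Odd-degree vertices: 3, 5, 6, 7, 9, 10, 11, 12.

8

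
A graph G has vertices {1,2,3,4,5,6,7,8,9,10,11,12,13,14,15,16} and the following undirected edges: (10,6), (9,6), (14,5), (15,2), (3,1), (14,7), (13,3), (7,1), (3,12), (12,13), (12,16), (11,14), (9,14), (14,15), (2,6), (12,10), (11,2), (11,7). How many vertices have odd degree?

8

Degrees: 1:2, 2:3, 3:3, 4:0, 5:1, 6:3, 7:3, 8:0, 9:2, 10:2, 11:3, 12:4, 13:2, 14:5, 15:2, 16:1
Odd-degree vertices: 2, 3, 5, 6, 7, 11, 14, 16.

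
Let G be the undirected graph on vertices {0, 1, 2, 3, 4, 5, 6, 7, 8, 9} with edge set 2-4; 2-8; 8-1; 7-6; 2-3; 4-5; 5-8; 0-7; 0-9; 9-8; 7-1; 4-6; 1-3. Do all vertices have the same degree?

Degrees: 0:2, 1:3, 2:3, 3:2, 4:3, 5:2, 6:2, 7:3, 8:4, 9:2
Degrees are not all equal (e.g. deg(0)=2 but deg(8)=4); not regular.

No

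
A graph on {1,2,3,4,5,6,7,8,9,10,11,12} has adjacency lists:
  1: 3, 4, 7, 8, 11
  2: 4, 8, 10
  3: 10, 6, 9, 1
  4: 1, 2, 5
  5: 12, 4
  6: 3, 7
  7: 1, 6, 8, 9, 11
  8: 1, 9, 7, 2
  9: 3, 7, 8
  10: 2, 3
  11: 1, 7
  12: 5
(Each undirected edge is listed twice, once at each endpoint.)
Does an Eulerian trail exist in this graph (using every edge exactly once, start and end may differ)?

Degrees: 1:5, 2:3, 3:4, 4:3, 5:2, 6:2, 7:5, 8:4, 9:3, 10:2, 11:2, 12:1
Odd-degree vertices: 1, 2, 4, 7, 9, 12 (6 total).
With 6 odd-degree vertices (more than two), no single trail can use every edge.

No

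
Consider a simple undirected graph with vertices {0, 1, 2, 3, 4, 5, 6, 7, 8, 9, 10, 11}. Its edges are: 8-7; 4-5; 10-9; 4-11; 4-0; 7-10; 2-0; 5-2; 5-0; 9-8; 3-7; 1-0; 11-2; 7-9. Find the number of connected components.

3

Component: {6}
Component: {3, 7, 8, 9, 10}
Component: {0, 1, 2, 4, 5, 11}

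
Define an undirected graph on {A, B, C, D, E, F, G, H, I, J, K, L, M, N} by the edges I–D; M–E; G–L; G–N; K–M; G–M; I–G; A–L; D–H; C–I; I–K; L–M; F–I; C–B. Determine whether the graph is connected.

No

Component: {J}
Component: {A, B, C, D, E, F, G, H, I, K, L, M, N}
There are 2 separate components, so the graph is not connected.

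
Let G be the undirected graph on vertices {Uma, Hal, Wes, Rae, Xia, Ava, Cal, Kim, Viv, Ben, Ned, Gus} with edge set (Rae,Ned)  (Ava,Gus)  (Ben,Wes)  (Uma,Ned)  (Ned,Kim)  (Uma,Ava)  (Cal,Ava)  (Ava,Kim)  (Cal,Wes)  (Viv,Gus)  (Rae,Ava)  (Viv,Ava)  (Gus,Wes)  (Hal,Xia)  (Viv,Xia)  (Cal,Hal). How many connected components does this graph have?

Component: {Uma, Hal, Wes, Rae, Xia, Ava, Cal, Kim, Viv, Ben, Ned, Gus}

1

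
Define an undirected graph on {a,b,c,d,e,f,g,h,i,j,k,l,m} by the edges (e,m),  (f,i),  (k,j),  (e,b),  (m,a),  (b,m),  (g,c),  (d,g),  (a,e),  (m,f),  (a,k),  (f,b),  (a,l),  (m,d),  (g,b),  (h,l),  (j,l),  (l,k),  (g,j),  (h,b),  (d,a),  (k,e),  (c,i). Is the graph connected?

Yes

Starting from a and exploring outward reaches every vertex (a, d, e, l, k, m, g, b, j, h, f, c, i); the graph is connected.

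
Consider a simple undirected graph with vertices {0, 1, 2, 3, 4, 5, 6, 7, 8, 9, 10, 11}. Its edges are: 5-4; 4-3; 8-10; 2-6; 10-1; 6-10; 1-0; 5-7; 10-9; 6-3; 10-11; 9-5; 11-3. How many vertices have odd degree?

Degrees: 0:1, 1:2, 2:1, 3:3, 4:2, 5:3, 6:3, 7:1, 8:1, 9:2, 10:5, 11:2
Odd-degree vertices: 0, 2, 3, 5, 6, 7, 8, 10.

8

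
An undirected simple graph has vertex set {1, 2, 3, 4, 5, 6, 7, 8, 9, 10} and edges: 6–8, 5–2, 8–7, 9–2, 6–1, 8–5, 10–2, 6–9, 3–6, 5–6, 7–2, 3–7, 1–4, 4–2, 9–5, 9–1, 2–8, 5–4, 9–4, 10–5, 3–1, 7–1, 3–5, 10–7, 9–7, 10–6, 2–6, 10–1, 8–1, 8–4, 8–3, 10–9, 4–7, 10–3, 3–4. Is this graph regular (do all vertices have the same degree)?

Yes

Degrees: 1:7, 2:7, 3:7, 4:7, 5:7, 6:7, 7:7, 8:7, 9:7, 10:7
Every vertex has degree 7, so the graph is 7-regular.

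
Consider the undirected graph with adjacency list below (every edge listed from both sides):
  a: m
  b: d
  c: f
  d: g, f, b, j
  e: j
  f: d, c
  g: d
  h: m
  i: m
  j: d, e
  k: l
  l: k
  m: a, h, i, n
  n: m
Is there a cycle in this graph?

|V| = 14, |E| = 11, number of components = 3.
Since 11 = 14 - 3, the graph is a forest and contains no cycle.

No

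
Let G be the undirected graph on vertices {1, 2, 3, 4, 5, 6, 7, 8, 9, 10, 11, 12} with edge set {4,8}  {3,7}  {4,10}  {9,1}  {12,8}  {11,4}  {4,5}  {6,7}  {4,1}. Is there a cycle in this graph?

No

The graph has 12 vertices, 9 edges, and 3 connected components.
A forest on 12 vertices with 3 components has exactly 9 edges, which matches — so no cycle.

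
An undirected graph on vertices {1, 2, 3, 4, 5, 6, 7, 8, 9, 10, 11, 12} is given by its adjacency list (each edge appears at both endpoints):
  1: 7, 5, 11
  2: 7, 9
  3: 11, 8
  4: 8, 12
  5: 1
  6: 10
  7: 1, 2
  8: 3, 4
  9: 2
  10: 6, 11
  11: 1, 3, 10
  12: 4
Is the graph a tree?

Yes

|V| = 12, |E| = 11.
It is connected with exactly 11 edges, hence acyclic — it is a tree.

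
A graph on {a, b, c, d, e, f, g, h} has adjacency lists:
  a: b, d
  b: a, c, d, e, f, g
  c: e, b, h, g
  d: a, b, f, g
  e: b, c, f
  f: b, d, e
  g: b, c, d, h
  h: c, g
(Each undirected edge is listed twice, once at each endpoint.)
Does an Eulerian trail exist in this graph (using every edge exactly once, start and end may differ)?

Degrees: a:2, b:6, c:4, d:4, e:3, f:3, g:4, h:2
Odd-degree vertices: e, f (2 total).
The non-isolated vertices are connected and exactly 2 have odd degree, so an Eulerian trail exists (from e to f).

Yes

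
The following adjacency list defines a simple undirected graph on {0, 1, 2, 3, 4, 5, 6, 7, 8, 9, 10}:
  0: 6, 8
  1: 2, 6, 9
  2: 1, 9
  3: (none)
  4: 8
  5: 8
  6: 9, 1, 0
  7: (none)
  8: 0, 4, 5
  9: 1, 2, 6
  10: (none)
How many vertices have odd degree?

Degrees: 0:2, 1:3, 2:2, 3:0, 4:1, 5:1, 6:3, 7:0, 8:3, 9:3, 10:0
Odd-degree vertices: 1, 4, 5, 6, 8, 9.

6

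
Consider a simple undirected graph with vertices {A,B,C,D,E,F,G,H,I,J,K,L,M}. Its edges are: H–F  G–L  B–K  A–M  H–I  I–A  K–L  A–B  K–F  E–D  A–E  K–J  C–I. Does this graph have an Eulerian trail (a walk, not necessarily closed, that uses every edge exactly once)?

No

Degrees: A:4, B:2, C:1, D:1, E:2, F:2, G:1, H:2, I:3, J:1, K:4, L:2, M:1
Odd-degree vertices: C, D, G, I, J, M (6 total).
With 6 odd-degree vertices (more than two), no single trail can use every edge.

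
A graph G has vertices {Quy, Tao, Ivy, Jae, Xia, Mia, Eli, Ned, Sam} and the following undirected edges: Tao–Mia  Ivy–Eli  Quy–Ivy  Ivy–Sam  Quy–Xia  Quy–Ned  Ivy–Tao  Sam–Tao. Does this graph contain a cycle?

Yes

|V| = 9, |E| = 8, number of components = 2.
Since 8 > 9 - 2, a cycle must exist; for instance Ivy-Tao-Sam-Ivy.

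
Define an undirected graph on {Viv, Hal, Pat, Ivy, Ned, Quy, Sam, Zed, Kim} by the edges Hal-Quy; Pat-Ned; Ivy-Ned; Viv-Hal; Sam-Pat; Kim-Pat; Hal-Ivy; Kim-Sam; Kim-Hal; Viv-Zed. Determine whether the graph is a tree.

No

|V| = 9, |E| = 10.
A tree on 9 vertices has exactly 8 edges; this graph has 10, so it contains a cycle and is not a tree.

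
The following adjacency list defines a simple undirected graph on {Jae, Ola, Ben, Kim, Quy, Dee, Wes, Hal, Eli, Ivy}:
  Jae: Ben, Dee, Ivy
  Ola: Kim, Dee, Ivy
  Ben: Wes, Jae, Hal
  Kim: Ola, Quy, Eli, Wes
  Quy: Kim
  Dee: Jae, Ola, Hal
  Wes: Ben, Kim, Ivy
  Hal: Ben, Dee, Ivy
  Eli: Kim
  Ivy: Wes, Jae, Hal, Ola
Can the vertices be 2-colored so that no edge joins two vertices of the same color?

Color {Ben, Kim, Dee, Ivy} black and {Jae, Ola, Quy, Wes, Hal, Eli} white. No edge joins two same-colored vertices, so the graph is bipartite.

Yes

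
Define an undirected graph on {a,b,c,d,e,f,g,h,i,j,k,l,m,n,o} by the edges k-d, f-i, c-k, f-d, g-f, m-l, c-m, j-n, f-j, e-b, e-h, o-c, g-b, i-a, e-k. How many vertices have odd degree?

8

Degrees: a:1, b:2, c:3, d:2, e:3, f:4, g:2, h:1, i:2, j:2, k:3, l:1, m:2, n:1, o:1
Odd-degree vertices: a, c, e, h, k, l, n, o.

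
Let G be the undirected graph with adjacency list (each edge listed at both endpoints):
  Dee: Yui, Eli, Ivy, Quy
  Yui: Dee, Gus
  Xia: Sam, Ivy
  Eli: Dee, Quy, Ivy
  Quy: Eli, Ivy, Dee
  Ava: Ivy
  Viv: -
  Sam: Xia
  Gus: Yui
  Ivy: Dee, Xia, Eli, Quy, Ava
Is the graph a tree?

The graph has 10 vertices and 11 edges.
It splits into 2 components, so it cannot be a tree.

No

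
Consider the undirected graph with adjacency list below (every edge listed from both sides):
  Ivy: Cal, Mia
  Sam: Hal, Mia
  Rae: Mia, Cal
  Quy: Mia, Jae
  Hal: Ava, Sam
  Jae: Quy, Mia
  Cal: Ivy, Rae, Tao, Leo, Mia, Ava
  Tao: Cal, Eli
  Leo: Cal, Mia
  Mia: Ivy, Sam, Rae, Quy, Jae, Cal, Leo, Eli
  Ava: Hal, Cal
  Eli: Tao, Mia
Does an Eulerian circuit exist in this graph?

Degrees: Ivy:2, Sam:2, Rae:2, Quy:2, Hal:2, Jae:2, Cal:6, Tao:2, Leo:2, Mia:8, Ava:2, Eli:2
Every vertex has even degree and the edges form a single connected piece, so an Eulerian circuit exists.

Yes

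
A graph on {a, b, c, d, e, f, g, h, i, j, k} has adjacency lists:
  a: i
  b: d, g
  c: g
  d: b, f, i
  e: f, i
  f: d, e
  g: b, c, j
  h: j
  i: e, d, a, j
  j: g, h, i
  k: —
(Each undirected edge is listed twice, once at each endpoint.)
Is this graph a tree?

|V| = 11, |E| = 11.
It splits into 2 components, so it cannot be a tree.

No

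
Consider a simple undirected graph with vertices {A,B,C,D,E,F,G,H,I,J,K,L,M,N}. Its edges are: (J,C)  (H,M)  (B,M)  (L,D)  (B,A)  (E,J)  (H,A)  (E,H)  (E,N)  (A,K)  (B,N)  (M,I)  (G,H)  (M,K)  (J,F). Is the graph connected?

No

Component: {D, L}
Component: {A, B, C, E, F, G, H, I, J, K, M, N}
No edge joins these 2 groups, so the graph is disconnected.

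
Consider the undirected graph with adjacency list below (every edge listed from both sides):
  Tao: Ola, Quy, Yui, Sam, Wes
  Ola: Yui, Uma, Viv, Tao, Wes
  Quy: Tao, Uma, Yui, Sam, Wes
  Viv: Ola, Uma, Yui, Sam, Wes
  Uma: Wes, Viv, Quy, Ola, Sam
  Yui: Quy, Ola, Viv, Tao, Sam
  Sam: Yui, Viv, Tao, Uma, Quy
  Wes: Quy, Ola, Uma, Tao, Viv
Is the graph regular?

Degrees: Tao:5, Ola:5, Quy:5, Viv:5, Uma:5, Yui:5, Sam:5, Wes:5
All degrees equal 5; the graph is regular.

Yes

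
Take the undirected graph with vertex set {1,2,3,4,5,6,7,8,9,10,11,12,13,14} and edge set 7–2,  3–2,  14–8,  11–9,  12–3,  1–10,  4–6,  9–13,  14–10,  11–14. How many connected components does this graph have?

4

Component: {5}
Component: {4, 6}
Component: {2, 3, 7, 12}
Component: {1, 8, 9, 10, 11, 13, 14}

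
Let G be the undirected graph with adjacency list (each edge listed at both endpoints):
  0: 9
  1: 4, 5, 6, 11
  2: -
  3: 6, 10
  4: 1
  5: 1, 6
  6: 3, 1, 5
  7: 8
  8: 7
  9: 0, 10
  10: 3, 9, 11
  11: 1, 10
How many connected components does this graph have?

Component: {2}
Component: {7, 8}
Component: {0, 1, 3, 4, 5, 6, 9, 10, 11}

3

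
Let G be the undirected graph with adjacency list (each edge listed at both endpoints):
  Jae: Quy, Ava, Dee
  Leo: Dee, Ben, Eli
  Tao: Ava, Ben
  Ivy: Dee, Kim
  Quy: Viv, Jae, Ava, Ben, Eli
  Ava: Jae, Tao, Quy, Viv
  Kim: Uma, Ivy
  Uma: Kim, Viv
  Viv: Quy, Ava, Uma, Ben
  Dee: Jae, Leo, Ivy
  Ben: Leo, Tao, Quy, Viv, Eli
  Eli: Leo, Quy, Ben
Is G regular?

No

Degrees: Jae:3, Leo:3, Tao:2, Ivy:2, Quy:5, Ava:4, Kim:2, Uma:2, Viv:4, Dee:3, Ben:5, Eli:3
Vertex Tao has degree 2 while Quy has degree 5, so the graph is not regular.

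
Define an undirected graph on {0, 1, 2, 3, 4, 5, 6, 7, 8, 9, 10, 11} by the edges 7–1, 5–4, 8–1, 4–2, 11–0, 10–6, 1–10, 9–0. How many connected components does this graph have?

4

Component: {3}
Component: {0, 9, 11}
Component: {2, 4, 5}
Component: {1, 6, 7, 8, 10}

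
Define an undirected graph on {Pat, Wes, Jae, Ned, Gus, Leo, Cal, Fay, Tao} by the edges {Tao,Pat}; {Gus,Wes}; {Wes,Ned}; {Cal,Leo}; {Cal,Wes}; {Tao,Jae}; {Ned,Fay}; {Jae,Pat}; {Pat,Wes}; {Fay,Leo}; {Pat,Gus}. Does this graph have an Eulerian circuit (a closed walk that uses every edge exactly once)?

Degrees: Pat:4, Wes:4, Jae:2, Ned:2, Gus:2, Leo:2, Cal:2, Fay:2, Tao:2
All degrees are even and the non-isolated vertices are connected — an Eulerian circuit exists.

Yes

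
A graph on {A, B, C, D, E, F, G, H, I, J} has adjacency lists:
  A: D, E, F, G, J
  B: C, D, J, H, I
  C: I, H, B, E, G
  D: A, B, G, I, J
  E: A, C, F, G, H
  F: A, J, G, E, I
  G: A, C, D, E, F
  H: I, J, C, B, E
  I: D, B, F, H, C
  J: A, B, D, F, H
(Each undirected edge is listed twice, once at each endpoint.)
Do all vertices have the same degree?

Yes

Degrees: A:5, B:5, C:5, D:5, E:5, F:5, G:5, H:5, I:5, J:5
All degrees equal 5; the graph is regular.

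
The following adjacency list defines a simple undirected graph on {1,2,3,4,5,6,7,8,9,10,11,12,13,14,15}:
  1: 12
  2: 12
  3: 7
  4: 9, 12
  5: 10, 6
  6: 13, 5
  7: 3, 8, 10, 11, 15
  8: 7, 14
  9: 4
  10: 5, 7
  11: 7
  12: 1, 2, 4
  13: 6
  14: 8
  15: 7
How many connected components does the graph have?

2

Component: {1, 2, 4, 9, 12}
Component: {3, 5, 6, 7, 8, 10, 11, 13, 14, 15}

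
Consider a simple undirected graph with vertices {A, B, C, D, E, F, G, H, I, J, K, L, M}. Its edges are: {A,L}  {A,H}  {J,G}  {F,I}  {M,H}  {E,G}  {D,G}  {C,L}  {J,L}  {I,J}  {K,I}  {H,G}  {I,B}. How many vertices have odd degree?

10

Degrees: A:2, B:1, C:1, D:1, E:1, F:1, G:4, H:3, I:4, J:3, K:1, L:3, M:1
Odd-degree vertices: B, C, D, E, F, H, J, K, L, M.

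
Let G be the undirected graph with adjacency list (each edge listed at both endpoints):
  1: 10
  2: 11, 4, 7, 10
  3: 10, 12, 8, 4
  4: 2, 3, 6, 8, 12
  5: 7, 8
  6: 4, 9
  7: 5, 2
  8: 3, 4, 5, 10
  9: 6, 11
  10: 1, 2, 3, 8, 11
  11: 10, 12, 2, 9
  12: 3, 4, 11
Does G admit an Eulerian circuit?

No

Degrees: 1:1, 2:4, 3:4, 4:5, 5:2, 6:2, 7:2, 8:4, 9:2, 10:5, 11:4, 12:3
1, 4, 10, 12 have odd degree; an Eulerian circuit needs every degree to be even, so none exists.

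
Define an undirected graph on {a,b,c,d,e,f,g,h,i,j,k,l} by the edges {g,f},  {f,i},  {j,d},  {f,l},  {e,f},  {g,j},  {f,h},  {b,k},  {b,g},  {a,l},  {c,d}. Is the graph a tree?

The graph has 12 vertices and 11 edges.
Connected and |E| = |V| - 1, which characterizes a tree.

Yes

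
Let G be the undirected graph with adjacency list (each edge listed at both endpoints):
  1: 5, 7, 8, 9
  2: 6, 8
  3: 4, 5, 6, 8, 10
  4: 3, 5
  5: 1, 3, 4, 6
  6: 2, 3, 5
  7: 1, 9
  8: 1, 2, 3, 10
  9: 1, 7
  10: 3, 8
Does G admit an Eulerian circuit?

Degrees: 1:4, 2:2, 3:5, 4:2, 5:4, 6:3, 7:2, 8:4, 9:2, 10:2
3, 6 have odd degree; an Eulerian circuit needs every degree to be even, so none exists.

No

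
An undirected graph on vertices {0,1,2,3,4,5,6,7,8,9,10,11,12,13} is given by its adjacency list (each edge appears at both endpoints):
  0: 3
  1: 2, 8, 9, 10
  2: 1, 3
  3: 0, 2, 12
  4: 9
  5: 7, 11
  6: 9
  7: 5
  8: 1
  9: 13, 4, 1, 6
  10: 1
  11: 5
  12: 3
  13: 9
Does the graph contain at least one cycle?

No

|V| = 14, |E| = 12, number of components = 2.
Since 12 = 14 - 2, the graph is a forest and contains no cycle.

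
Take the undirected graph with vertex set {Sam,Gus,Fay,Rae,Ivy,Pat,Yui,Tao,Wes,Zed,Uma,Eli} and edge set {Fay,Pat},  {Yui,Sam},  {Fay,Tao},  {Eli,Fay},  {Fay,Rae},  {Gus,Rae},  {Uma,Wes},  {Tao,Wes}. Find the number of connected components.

4

Component: {Ivy}
Component: {Zed}
Component: {Sam, Yui}
Component: {Gus, Fay, Rae, Pat, Tao, Wes, Uma, Eli}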